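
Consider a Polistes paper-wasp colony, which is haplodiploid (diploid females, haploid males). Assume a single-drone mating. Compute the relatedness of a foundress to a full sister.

0.75

Haplodiploid full sisters inherit their father's entire haploid genome identically (contributing 1/2) and on average half of their mother's contribution (1/2 · 1/2 = 1/4); r = 1/2 + 1/4 = 3/4.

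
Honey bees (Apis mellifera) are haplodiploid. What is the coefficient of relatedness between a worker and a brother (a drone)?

0.25

Her haploid brother carries none of their father's genes and a random half of their mother's genome; that half matches the maternal half of her own genome with probability 1/2: r = 1/2 · 1/2 = 1/4.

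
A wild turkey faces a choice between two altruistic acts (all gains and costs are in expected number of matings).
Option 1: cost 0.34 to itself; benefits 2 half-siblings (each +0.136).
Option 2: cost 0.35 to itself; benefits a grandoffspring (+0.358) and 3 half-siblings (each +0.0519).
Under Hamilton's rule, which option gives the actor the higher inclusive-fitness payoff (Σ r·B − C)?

Option 2

Option 1: r to a half-sibling = 0.25.
Option 1: Σ r·B − C = (2·0.25·0.136) − 0.34 = -0.272.
Option 2: r to a grandoffspring = 0.25.
Option 2: r to a half-sibling = 0.25.
Option 2: Σ r·B − C = (1·0.25·0.358 + 3·0.25·0.0519) − 0.35 = -0.221575.
Option 2 has the higher net inclusive-fitness payoff.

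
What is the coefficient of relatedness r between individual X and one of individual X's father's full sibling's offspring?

0.125

Each parent–offspring link contributes a factor of 1/2, and independent paths through distinct common ancestors add.
First cousins share one grandparent pair — two paths of length 4: r = 2·(1/2)^4 = 1/8.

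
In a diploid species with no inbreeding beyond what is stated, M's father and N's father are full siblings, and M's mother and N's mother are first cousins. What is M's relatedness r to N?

Independent pedigree routes through distinct common ancestors add.
M and N are related in two ways: first cousins through their fathers (r = 1/8) and second cousins through their mothers (r = 1/32).
r = 1/8 + 1/32 = 0.15625.

0.15625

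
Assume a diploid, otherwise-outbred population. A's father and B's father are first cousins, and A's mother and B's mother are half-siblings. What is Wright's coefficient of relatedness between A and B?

0.09375

Independent pedigree routes through distinct common ancestors add.
A and B are related in two ways: second cousins through their fathers (r = 1/32) and half first cousins through their mothers (r = 1/16).
r = 1/32 + 1/16 = 0.09375.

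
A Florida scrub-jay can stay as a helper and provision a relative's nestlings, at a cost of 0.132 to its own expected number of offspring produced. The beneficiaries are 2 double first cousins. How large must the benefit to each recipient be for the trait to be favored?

r to a double first cousin = 0.25 (double first cousins share both grandparent pairs — four paths of length 4: r = 4·(1/2)^4 = 1/4).
Hamilton's rule with n recipients of equal r: n·r·B > C, so B > C/(n·r) = 0.132/(2·0.25) = 0.264.

0.264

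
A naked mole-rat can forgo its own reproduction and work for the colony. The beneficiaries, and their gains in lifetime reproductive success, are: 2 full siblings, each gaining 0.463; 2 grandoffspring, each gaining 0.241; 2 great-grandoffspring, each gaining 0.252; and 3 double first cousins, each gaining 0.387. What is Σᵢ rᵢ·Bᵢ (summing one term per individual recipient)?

0.93675

r to a full sibling = 1/2 (full sibs share both parents — two paths of length 2: r = 2·(1/2)^2 = 1/2).
r to a grandoffspring = 0.25 (two parent–offspring links: r = (1/2)^2 = 1/4).
r to a great-grandoffspring = 0.125 (three parent–offspring links: r = (1/2)^3 = 1/8).
r to a double first cousin = 1/4 (double first cousins share both grandparent pairs — four paths of length 4: r = 4·(1/2)^4 = 1/4).
Summing one r·B term per recipient: 2·0.5·0.463 + 2·0.25·0.241 + 2·0.125·0.252 + 3·0.25·0.387 = 0.93675.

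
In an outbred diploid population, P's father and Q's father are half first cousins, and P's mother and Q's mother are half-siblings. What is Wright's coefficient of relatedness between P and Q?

0.078125

Independent pedigree routes through distinct common ancestors add.
P and Q are related in two ways: half second cousins through their fathers (r = 1/64) and half first cousins through their mothers (r = 1/16).
r = 1/64 + 1/16 = 5/64 = 0.078125.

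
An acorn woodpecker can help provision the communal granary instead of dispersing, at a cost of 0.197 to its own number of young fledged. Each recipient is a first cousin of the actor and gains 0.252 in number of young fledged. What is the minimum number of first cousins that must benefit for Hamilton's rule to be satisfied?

7

r to a first cousin = 1/8 (first cousins share one grandparent pair — two paths of length 4: r = 2·(1/2)^4 = 1/8).
Hamilton's rule: n·r·B > C  ⇒  n > C/(r·B) = 0.197/(0.125·0.252) = 6.254.
The smallest integer exceeding 6.254 is 7.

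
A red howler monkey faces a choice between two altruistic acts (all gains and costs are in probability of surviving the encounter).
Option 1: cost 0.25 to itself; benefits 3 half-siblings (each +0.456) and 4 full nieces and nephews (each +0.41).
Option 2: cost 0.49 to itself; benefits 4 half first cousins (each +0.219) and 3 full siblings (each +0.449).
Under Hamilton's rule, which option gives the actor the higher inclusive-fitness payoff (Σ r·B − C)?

Option 1

Option 1: r to a half-sibling = 0.25.
Option 1: r to a full niece or nephew = 0.25.
Option 1: Σ r·B − C = (3·0.25·0.456 + 4·0.25·0.41) − 0.25 = 0.502.
Option 2: r to a half first cousin = 0.0625.
Option 2: r to a full sibling = 0.5.
Option 2: Σ r·B − C = (4·0.0625·0.219 + 3·0.5·0.449) − 0.49 = 0.23825.
Option 1 has the higher net inclusive-fitness payoff.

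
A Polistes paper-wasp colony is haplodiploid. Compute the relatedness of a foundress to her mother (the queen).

One meiotic link between diploid queen and diploid daughter: r = 1/2.

0.5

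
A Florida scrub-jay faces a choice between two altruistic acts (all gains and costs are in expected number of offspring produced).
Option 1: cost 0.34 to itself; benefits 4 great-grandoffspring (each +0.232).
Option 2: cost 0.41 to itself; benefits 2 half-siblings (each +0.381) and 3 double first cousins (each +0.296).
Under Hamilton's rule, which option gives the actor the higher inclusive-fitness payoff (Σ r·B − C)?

Option 1: r to a great-grandoffspring = 0.125.
Option 1: Σ r·B − C = (4·0.125·0.232) − 0.34 = -0.224.
Option 2: r to a half-sibling = 0.25.
Option 2: r to a double first cousin = 0.25.
Option 2: Σ r·B − C = (2·0.25·0.381 + 3·0.25·0.296) − 0.41 = 0.0025.
Option 2 has the higher net inclusive-fitness payoff.

Option 2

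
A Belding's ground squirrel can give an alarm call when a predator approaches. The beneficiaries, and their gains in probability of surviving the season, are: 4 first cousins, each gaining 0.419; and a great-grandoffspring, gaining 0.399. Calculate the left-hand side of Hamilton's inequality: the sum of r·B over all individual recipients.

0.259375

r to a first cousin = 1/8 (first cousins share one grandparent pair — two paths of length 4: r = 2·(1/2)^4 = 1/8).
r to a great-grandoffspring = 1/8 (three parent–offspring links: r = (1/2)^3 = 1/8).
Summing one r·B term per recipient: 4·0.125·0.419 + 1·0.125·0.399 = 0.259375.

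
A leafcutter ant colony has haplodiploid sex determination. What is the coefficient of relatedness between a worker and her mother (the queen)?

One meiotic link between diploid queen and diploid daughter: r = 1/2.

0.5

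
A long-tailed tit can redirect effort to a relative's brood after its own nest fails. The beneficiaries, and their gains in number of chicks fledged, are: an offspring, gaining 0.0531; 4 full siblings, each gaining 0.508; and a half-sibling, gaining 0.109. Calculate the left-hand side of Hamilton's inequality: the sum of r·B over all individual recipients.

r to an offspring = 0.5 (one parent–offspring link: r = (1/2)^1 = 1/2).
r to a full sibling = 1/2 (full sibs share both parents — two paths of length 2: r = 2·(1/2)^2 = 1/2).
r to a half-sibling = 0.25 (half-sibs share one parent — one path of length 2: r = (1/2)^2 = 1/4).
Summing one r·B term per recipient: 1·0.5·0.0531 + 4·0.5·0.508 + 1·0.25·0.109 = 1.0698.

1.0698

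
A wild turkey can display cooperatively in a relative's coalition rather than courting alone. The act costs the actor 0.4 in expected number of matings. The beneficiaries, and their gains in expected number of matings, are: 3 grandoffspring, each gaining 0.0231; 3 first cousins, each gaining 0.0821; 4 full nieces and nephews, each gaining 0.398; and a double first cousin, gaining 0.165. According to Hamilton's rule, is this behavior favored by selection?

Hamilton's rule: the trait is favored when the sum of r·B over every recipient exceeds the actor's cost C.
r to a grandoffspring = 1/4 (two parent–offspring links: r = (1/2)^2 = 1/4).
r to a first cousin = 1/8 (first cousins share one grandparent pair — two paths of length 4: r = 2·(1/2)^4 = 1/8).
r to a full niece or nephew = 1/4 (full aunt/uncle↔niece/nephew: two paths of length 3 through the shared grandparent pair: r = 2·(1/2)^3 = 1/4).
r to a double first cousin = 1/4 (double first cousins share both grandparent pairs — four paths of length 4: r = 4·(1/2)^4 = 1/4).
Summing one r·B term per recipient: 3·0.25·0.0231 + 3·0.125·0.0821 + 4·0.25·0.398 + 1·0.25·0.165 = 0.4873625.
0.4873625 > 0.4: the indirect benefit exceeds the cost.

Yes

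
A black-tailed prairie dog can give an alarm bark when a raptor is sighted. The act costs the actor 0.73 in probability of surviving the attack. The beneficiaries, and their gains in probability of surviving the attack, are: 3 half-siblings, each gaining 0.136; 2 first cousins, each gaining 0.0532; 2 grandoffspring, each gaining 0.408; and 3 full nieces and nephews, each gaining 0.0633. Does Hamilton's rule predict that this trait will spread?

Hamilton's rule: the trait is favored when the sum of r·B over every recipient exceeds the actor's cost C.
r to a half-sibling = 0.25 (half-sibs share one parent — one path of length 2: r = (1/2)^2 = 1/4).
r to a first cousin = 0.125 (first cousins share one grandparent pair — two paths of length 4: r = 2·(1/2)^4 = 1/8).
r to a grandoffspring = 1/4 (two parent–offspring links: r = (1/2)^2 = 1/4).
r to a full niece or nephew = 0.25 (full aunt/uncle↔niece/nephew: two paths of length 3 through the shared grandparent pair: r = 2·(1/2)^3 = 1/4).
Summing one r·B term per recipient: 3·0.25·0.136 + 2·0.125·0.0532 + 2·0.25·0.408 + 3·0.25·0.0633 = 0.366775.
0.366775 < 0.73: the indirect benefit is less than the cost.

No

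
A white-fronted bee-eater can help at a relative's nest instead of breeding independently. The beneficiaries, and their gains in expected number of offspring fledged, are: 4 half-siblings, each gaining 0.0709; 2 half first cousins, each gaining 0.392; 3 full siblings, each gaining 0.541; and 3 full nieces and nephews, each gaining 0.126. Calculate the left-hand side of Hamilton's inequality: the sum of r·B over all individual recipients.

r to a half-sibling = 0.25 (half-sibs share one parent — one path of length 2: r = (1/2)^2 = 1/4).
r to a half first cousin = 0.0625 (half first cousins share one grandparent — one path of length 4: r = (1/2)^4 = 1/16).
r to a full sibling = 0.5 (full sibs share both parents — two paths of length 2: r = 2·(1/2)^2 = 1/2).
r to a full niece or nephew = 1/4 (full aunt/uncle↔niece/nephew: two paths of length 3 through the shared grandparent pair: r = 2·(1/2)^3 = 1/4).
Summing one r·B term per recipient: 4·0.25·0.0709 + 2·0.0625·0.392 + 3·0.5·0.541 + 3·0.25·0.126 = 1.0259.

1.0259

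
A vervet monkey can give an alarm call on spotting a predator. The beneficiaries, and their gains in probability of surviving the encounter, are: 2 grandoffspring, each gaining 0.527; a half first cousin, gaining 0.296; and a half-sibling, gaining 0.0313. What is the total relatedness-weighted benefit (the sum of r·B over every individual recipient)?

0.289825

r to a grandoffspring = 0.25 (two parent–offspring links: r = (1/2)^2 = 1/4).
r to a half first cousin = 1/16 (half first cousins share one grandparent — one path of length 4: r = (1/2)^4 = 1/16).
r to a half-sibling = 0.25 (half-sibs share one parent — one path of length 2: r = (1/2)^2 = 1/4).
Summing one r·B term per recipient: 2·0.25·0.527 + 1·0.0625·0.296 + 1·0.25·0.0313 = 0.289825.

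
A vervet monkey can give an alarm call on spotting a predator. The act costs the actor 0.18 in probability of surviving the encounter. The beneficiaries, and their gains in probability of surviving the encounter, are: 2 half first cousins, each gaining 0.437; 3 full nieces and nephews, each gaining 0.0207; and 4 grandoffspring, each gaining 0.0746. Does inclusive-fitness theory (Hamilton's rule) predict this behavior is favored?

Hamilton's rule: the trait is favored when the sum of r·B over every recipient exceeds the actor's cost C.
r to a half first cousin = 0.0625 (half first cousins share one grandparent — one path of length 4: r = (1/2)^4 = 1/16).
r to a full niece or nephew = 0.25 (full aunt/uncle↔niece/nephew: two paths of length 3 through the shared grandparent pair: r = 2·(1/2)^3 = 1/4).
r to a grandoffspring = 0.25 (two parent–offspring links: r = (1/2)^2 = 1/4).
Summing one r·B term per recipient: 2·0.0625·0.437 + 3·0.25·0.0207 + 4·0.25·0.0746 = 0.14475.
0.14475 < 0.18: the indirect benefit is less than the cost.

No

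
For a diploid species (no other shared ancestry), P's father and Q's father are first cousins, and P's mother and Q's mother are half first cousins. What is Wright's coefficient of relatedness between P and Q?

Wright's path rule: contributions from independent ancestry routes add.
P and Q are related in two ways: second cousins through their fathers (r = 1/32) and half second cousins through their mothers (r = 1/64).
r = 1/32 + 1/64 = 3/64 = 0.046875.

0.046875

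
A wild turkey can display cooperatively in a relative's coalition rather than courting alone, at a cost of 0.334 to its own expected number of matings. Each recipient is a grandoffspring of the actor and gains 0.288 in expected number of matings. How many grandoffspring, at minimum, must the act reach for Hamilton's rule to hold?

r to a grandoffspring = 1/4 (two parent–offspring links: r = (1/2)^2 = 1/4).
Hamilton's rule: n·r·B > C  ⇒  n > C/(r·B) = 0.334/(0.25·0.288) = 4.639.
The smallest integer exceeding 4.639 is 5.

5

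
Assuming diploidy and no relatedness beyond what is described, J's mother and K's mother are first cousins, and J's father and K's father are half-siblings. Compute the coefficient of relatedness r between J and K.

Independent pedigree routes through distinct common ancestors add.
J and K are related in two ways: second cousins through their mothers (r = 1/32) and half first cousins through their fathers (r = 1/16).
r = 1/32 + 1/16 = 0.09375.

0.09375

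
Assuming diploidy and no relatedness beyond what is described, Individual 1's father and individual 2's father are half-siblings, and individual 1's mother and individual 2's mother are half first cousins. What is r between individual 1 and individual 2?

0.078125

With two independent routes of shared ancestry, r is the sum of the two contributions.
Individual 1 and individual 2 are related in two ways: half first cousins through their fathers (r = 1/16) and half second cousins through their mothers (r = 1/64).
r = 1/16 + 1/64 = 0.078125.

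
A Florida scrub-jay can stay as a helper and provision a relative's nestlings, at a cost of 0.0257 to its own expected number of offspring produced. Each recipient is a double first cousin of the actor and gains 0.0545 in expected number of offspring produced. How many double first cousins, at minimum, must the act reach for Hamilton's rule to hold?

r to a double first cousin = 1/4 (double first cousins share both grandparent pairs — four paths of length 4: r = 4·(1/2)^4 = 1/4).
Hamilton's rule: n·r·B > C  ⇒  n > C/(r·B) = 0.0257/(0.25·0.0545) = 1.886.
The smallest integer exceeding 1.886 is 2.

2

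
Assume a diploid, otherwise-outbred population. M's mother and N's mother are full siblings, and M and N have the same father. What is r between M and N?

0.375

Independent pedigree routes through distinct common ancestors add.
M and N are related in two ways: first cousins through their mothers (r = 1/8) and half-sibs through their shared father (r = 1/4).
r = 1/8 + 1/4 = 0.375.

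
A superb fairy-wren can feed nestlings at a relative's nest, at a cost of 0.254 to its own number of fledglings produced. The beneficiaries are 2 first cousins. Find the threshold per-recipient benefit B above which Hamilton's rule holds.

1.016

r to a first cousin = 1/8 (first cousins share one grandparent pair — two paths of length 4: r = 2·(1/2)^4 = 1/8).
Hamilton's rule with n recipients of equal r: n·r·B > C, so B > C/(n·r) = 0.254/(2·0.125) = 1.016.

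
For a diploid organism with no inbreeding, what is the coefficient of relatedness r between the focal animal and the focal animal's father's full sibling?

0.25

Each parent–offspring link contributes a factor of 1/2, and independent paths through distinct common ancestors add.
Full aunt/uncle↔niece/nephew: two paths of length 3 through the shared grandparent pair: r = 2·(1/2)^3 = 1/4.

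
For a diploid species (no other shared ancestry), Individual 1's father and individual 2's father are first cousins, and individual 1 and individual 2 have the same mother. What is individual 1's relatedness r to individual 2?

Independent pedigree routes through distinct common ancestors add.
Individual 1 and individual 2 are related in two ways: second cousins through their fathers (r = 1/32) and half-sibs through their shared mother (r = 1/4).
r = 1/32 + 1/4 = 0.28125.

0.28125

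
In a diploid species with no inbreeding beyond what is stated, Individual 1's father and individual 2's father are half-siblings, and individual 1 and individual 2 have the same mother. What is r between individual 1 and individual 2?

Independent pedigree routes through distinct common ancestors add.
Individual 1 and individual 2 are related in two ways: half first cousins through their fathers (r = 1/16) and half-sibs through their shared mother (r = 1/4).
r = 1/16 + 1/4 = 0.3125.

0.3125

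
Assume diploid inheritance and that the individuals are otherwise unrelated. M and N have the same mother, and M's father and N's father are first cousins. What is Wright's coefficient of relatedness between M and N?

0.28125

Wright's path rule: contributions from independent ancestry routes add.
M and N are related in two ways: half-sibs through their shared mother (r = 1/4) and second cousins through their fathers (r = 1/32).
r = 1/4 + 1/32 = 9/32 = 0.28125.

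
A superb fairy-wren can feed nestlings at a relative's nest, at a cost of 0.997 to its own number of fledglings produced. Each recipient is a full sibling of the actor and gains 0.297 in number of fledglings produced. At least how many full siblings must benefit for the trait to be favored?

r to a full sibling = 1/2 (full sibs share both parents — two paths of length 2: r = 2·(1/2)^2 = 1/2).
Hamilton's rule: n·r·B > C  ⇒  n > C/(r·B) = 0.997/(0.5·0.297) = 6.714.
The smallest integer exceeding 6.714 is 7.

7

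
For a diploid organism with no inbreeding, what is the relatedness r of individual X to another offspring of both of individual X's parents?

Each parent–offspring link contributes a factor of 1/2, and independent paths through distinct common ancestors add.
Full sibs share both parents — two paths of length 2: r = 2·(1/2)^2 = 1/2.

0.5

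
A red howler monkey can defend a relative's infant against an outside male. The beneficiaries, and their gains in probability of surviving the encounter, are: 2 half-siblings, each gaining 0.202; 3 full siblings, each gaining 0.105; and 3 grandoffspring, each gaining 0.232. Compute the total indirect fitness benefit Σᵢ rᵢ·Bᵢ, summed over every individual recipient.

r to a half-sibling = 0.25 (half-sibs share one parent — one path of length 2: r = (1/2)^2 = 1/4).
r to a full sibling = 1/2 (full sibs share both parents — two paths of length 2: r = 2·(1/2)^2 = 1/2).
r to a grandoffspring = 1/4 (two parent–offspring links: r = (1/2)^2 = 1/4).
Summing one r·B term per recipient: 2·0.25·0.202 + 3·0.5·0.105 + 3·0.25·0.232 = 0.4325.

0.4325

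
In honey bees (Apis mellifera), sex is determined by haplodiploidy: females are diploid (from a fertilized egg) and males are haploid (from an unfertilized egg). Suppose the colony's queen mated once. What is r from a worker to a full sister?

0.75

Haplodiploid full sisters inherit their father's entire haploid genome identically (contributing 1/2) and on average half of their mother's contribution (1/2 · 1/2 = 1/4); r = 1/2 + 1/4 = 3/4.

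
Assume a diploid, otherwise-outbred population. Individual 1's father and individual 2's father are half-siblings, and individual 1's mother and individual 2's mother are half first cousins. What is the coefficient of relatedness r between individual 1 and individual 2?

0.078125

Relatedness sums over independent paths through distinct common ancestors.
Individual 1 and individual 2 are related in two ways: half first cousins through their fathers (r = 1/16) and half second cousins through their mothers (r = 1/64).
r = 1/16 + 1/64 = 0.078125.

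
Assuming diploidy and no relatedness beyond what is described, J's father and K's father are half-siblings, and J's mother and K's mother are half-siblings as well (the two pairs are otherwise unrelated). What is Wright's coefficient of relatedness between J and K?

0.125

Independent pedigree routes through distinct common ancestors add.
J and K are related in two ways: half first cousins through their fathers (r = 1/16) and half first cousins through their mothers (r = 1/16).
r = 1/16 + 1/16 = 1/8 = 0.125.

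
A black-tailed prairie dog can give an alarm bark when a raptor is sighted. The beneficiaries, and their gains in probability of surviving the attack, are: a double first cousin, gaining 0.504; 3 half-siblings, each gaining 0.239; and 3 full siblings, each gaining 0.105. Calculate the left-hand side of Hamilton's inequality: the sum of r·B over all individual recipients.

r to a double first cousin = 0.25 (double first cousins share both grandparent pairs — four paths of length 4: r = 4·(1/2)^4 = 1/4).
r to a half-sibling = 1/4 (half-sibs share one parent — one path of length 2: r = (1/2)^2 = 1/4).
r to a full sibling = 1/2 (full sibs share both parents — two paths of length 2: r = 2·(1/2)^2 = 1/2).
Summing one r·B term per recipient: 1·0.25·0.504 + 3·0.25·0.239 + 3·0.5·0.105 = 0.46275.

0.46275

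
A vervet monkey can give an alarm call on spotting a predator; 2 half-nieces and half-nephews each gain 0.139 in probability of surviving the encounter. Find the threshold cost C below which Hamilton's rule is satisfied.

r to a half-niece or half-nephew = 0.125 (half-aunt/uncle↔niece/nephew: one path of length 3: r = (1/2)^3 = 1/8).
Hamilton's rule: n·r·B > C, so the trait is favored while C < n·r·B = 2·0.125·0.139 = 0.03475.

0.03475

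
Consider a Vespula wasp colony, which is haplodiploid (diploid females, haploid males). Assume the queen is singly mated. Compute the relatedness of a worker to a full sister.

0.75

Haplodiploid full sisters inherit their father's entire haploid genome identically (contributing 1/2) and on average half of their mother's contribution (1/2 · 1/2 = 1/4); r = 1/2 + 1/4 = 3/4.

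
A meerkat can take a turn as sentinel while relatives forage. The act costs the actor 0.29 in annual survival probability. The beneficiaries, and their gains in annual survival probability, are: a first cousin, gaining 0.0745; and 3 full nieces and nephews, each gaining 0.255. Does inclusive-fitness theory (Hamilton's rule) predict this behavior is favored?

Hamilton's rule: the trait is favored when the sum of r·B over every recipient exceeds the actor's cost C.
r to a first cousin = 1/8 (first cousins share one grandparent pair — two paths of length 4: r = 2·(1/2)^4 = 1/8).
r to a full niece or nephew = 0.25 (full aunt/uncle↔niece/nephew: two paths of length 3 through the shared grandparent pair: r = 2·(1/2)^3 = 1/4).
Summing one r·B term per recipient: 1·0.125·0.0745 + 3·0.25·0.255 = 0.2005625.
0.2005625 < 0.29: the indirect benefit is less than the cost.

No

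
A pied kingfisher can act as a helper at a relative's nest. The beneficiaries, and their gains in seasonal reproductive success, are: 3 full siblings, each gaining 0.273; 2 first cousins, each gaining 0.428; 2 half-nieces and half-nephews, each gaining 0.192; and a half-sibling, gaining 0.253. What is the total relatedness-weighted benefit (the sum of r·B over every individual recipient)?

0.62775

r to a full sibling = 0.5 (full sibs share both parents — two paths of length 2: r = 2·(1/2)^2 = 1/2).
r to a first cousin = 0.125 (first cousins share one grandparent pair — two paths of length 4: r = 2·(1/2)^4 = 1/8).
r to a half-niece or half-nephew = 1/8 (half-aunt/uncle↔niece/nephew: one path of length 3: r = (1/2)^3 = 1/8).
r to a half-sibling = 1/4 (half-sibs share one parent — one path of length 2: r = (1/2)^2 = 1/4).
Summing one r·B term per recipient: 3·0.5·0.273 + 2·0.125·0.428 + 2·0.125·0.192 + 1·0.25·0.253 = 0.62775.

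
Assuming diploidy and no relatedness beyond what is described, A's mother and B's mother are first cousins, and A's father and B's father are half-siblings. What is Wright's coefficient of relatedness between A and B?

With two independent routes of shared ancestry, r is the sum of the two contributions.
A and B are related in two ways: second cousins through their mothers (r = 1/32) and half first cousins through their fathers (r = 1/16).
r = 1/32 + 1/16 = 0.09375.

0.09375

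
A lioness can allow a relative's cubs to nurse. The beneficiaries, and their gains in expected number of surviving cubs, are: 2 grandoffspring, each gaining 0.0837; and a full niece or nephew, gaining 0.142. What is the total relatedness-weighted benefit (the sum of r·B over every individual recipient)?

r to a grandoffspring = 0.25 (two parent–offspring links: r = (1/2)^2 = 1/4).
r to a full niece or nephew = 1/4 (full aunt/uncle↔niece/nephew: two paths of length 3 through the shared grandparent pair: r = 2·(1/2)^3 = 1/4).
Summing one r·B term per recipient: 2·0.25·0.0837 + 1·0.25·0.142 = 0.07735.

0.07735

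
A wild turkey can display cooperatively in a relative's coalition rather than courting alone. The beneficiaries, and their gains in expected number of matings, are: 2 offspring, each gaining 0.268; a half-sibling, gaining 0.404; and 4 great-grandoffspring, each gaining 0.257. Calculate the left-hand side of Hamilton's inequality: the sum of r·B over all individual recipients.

0.4975

r to an offspring = 0.5 (one parent–offspring link: r = (1/2)^1 = 1/2).
r to a half-sibling = 0.25 (half-sibs share one parent — one path of length 2: r = (1/2)^2 = 1/4).
r to a great-grandoffspring = 0.125 (three parent–offspring links: r = (1/2)^3 = 1/8).
Summing one r·B term per recipient: 2·0.5·0.268 + 1·0.25·0.404 + 4·0.125·0.257 = 0.4975.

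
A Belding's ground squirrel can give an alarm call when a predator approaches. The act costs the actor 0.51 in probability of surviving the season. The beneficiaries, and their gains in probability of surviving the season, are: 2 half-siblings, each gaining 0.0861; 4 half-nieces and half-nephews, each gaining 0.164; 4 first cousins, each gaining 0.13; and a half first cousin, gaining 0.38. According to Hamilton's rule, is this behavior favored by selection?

Hamilton's rule: the trait is favored when the sum of r·B over every recipient exceeds the actor's cost C.
r to a half-sibling = 1/4 (half-sibs share one parent — one path of length 2: r = (1/2)^2 = 1/4).
r to a half-niece or half-nephew = 1/8 (half-aunt/uncle↔niece/nephew: one path of length 3: r = (1/2)^3 = 1/8).
r to a first cousin = 0.125 (first cousins share one grandparent pair — two paths of length 4: r = 2·(1/2)^4 = 1/8).
r to a half first cousin = 0.0625 (half first cousins share one grandparent — one path of length 4: r = (1/2)^4 = 1/16).
Summing one r·B term per recipient: 2·0.25·0.0861 + 4·0.125·0.164 + 4·0.125·0.13 + 1·0.0625·0.38 = 0.2138.
0.2138 < 0.51: the indirect benefit is less than the cost.

No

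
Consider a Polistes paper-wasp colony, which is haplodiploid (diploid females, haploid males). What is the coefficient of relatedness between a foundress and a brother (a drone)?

0.25

Her haploid brother carries none of their father's genes and a random half of their mother's genome; that half matches the maternal half of her own genome with probability 1/2: r = 1/2 · 1/2 = 1/4.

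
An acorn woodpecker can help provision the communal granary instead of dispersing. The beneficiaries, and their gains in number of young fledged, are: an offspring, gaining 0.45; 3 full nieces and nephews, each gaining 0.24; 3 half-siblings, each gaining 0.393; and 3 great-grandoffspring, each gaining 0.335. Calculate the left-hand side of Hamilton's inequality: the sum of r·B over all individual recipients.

r to an offspring = 0.5 (one parent–offspring link: r = (1/2)^1 = 1/2).
r to a full niece or nephew = 0.25 (full aunt/uncle↔niece/nephew: two paths of length 3 through the shared grandparent pair: r = 2·(1/2)^3 = 1/4).
r to a half-sibling = 1/4 (half-sibs share one parent — one path of length 2: r = (1/2)^2 = 1/4).
r to a great-grandoffspring = 1/8 (three parent–offspring links: r = (1/2)^3 = 1/8).
Summing one r·B term per recipient: 1·0.5·0.45 + 3·0.25·0.24 + 3·0.25·0.393 + 3·0.125·0.335 = 0.825375.

0.825375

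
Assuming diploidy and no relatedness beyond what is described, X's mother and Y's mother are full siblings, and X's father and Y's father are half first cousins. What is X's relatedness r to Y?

0.140625

With two independent routes of shared ancestry, r is the sum of the two contributions.
X and Y are related in two ways: first cousins through their mothers (r = 1/8) and half second cousins through their fathers (r = 1/64).
r = 1/8 + 1/64 = 9/64 = 0.140625.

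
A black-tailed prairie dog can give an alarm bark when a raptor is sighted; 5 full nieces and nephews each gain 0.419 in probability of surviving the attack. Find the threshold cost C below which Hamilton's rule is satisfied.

0.52375

r to a full niece or nephew = 0.25 (full aunt/uncle↔niece/nephew: two paths of length 3 through the shared grandparent pair: r = 2·(1/2)^3 = 1/4).
Hamilton's rule: n·r·B > C, so the trait is favored while C < n·r·B = 5·0.25·0.419 = 0.52375.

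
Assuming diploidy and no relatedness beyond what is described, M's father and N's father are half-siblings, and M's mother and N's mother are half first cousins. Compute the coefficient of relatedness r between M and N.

0.078125

Relatedness sums over independent paths through distinct common ancestors.
M and N are related in two ways: half first cousins through their fathers (r = 1/16) and half second cousins through their mothers (r = 1/64).
r = 1/16 + 1/64 = 0.078125.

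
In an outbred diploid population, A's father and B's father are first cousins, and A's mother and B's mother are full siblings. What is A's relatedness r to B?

0.15625

Wright's path rule: contributions from independent ancestry routes add.
A and B are related in two ways: second cousins through their fathers (r = 1/32) and first cousins through their mothers (r = 1/8).
r = 1/32 + 1/8 = 5/32 = 0.15625.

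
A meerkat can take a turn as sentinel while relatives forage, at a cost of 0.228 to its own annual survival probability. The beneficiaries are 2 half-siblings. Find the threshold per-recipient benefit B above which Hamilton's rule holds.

0.456

r to a half-sibling = 0.25 (half-sibs share one parent — one path of length 2: r = (1/2)^2 = 1/4).
Hamilton's rule with n recipients of equal r: n·r·B > C, so B > C/(n·r) = 0.228/(2·0.25) = 0.456.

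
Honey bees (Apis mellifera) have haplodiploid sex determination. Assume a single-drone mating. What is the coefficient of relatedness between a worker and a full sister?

0.75

Haplodiploid full sisters inherit their father's entire haploid genome identically (contributing 1/2) and on average half of their mother's contribution (1/2 · 1/2 = 1/4); r = 1/2 + 1/4 = 3/4.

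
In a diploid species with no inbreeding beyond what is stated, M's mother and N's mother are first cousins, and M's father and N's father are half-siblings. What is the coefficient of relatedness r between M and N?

0.09375

With two independent routes of shared ancestry, r is the sum of the two contributions.
M and N are related in two ways: second cousins through their mothers (r = 1/32) and half first cousins through their fathers (r = 1/16).
r = 1/32 + 1/16 = 0.09375.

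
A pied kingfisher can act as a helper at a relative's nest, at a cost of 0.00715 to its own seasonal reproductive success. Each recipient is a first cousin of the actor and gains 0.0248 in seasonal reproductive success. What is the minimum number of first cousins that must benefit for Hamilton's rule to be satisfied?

r to a first cousin = 0.125 (first cousins share one grandparent pair — two paths of length 4: r = 2·(1/2)^4 = 1/8).
Hamilton's rule: n·r·B > C  ⇒  n > C/(r·B) = 0.00715/(0.125·0.0248) = 2.306.
The smallest integer exceeding 2.306 is 3.

3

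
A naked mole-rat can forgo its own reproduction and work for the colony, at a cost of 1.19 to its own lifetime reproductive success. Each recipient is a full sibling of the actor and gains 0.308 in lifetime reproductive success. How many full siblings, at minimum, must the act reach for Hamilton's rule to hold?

r to a full sibling = 1/2 (full sibs share both parents — two paths of length 2: r = 2·(1/2)^2 = 1/2).
Hamilton's rule: n·r·B > C  ⇒  n > C/(r·B) = 1.19/(0.5·0.308) = 7.727.
The smallest integer exceeding 7.727 is 8.

8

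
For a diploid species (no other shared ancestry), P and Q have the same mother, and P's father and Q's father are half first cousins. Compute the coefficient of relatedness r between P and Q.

With two independent routes of shared ancestry, r is the sum of the two contributions.
P and Q are related in two ways: half-sibs through their shared mother (r = 1/4) and half second cousins through their fathers (r = 1/64).
r = 1/4 + 1/64 = 0.265625.

0.265625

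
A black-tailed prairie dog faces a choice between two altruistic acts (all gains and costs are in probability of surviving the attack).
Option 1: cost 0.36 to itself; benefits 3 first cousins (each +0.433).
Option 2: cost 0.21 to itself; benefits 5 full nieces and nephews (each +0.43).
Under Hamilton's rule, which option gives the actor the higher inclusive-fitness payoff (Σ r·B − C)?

Option 2

Option 1: r to a first cousin = 0.125.
Option 1: Σ r·B − C = (3·0.125·0.433) − 0.36 = -0.197625.
Option 2: r to a full niece or nephew = 0.25.
Option 2: Σ r·B − C = (5·0.25·0.43) − 0.21 = 0.3275.
Option 2 has the higher net inclusive-fitness payoff.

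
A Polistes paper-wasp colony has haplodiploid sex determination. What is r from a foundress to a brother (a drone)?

Her haploid brother carries none of their father's genes and a random half of their mother's genome; that half matches the maternal half of her own genome with probability 1/2: r = 1/2 · 1/2 = 1/4.

0.25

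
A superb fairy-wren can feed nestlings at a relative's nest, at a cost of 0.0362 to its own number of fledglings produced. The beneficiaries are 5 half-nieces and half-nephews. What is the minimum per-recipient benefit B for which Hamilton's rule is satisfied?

0.0579

r to a half-niece or half-nephew = 1/8 (half-aunt/uncle↔niece/nephew: one path of length 3: r = (1/2)^3 = 1/8).
Hamilton's rule with n recipients of equal r: n·r·B > C, so B > C/(n·r) = 0.0362/(5·0.125) = 0.0579.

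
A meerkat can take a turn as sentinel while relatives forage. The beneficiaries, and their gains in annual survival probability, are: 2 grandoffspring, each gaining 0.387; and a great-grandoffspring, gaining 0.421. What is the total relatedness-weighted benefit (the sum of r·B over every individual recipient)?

0.246125

r to a grandoffspring = 0.25 (two parent–offspring links: r = (1/2)^2 = 1/4).
r to a great-grandoffspring = 1/8 (three parent–offspring links: r = (1/2)^3 = 1/8).
Summing one r·B term per recipient: 2·0.25·0.387 + 1·0.125·0.421 = 0.246125.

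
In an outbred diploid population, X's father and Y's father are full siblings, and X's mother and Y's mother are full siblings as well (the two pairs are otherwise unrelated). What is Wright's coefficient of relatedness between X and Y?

0.25

Independent pedigree routes through distinct common ancestors add.
X and Y are related in two ways: first cousins through their fathers (r = 1/8) and first cousins through their mothers (r = 1/8) — i.e. double first cousins.
r = 1/8 + 1/8 = 1/4 = 0.25.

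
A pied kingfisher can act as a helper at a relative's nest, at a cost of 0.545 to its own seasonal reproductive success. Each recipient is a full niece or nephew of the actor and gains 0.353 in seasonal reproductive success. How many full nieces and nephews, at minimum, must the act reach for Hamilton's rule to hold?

7

r to a full niece or nephew = 0.25 (full aunt/uncle↔niece/nephew: two paths of length 3 through the shared grandparent pair: r = 2·(1/2)^3 = 1/4).
Hamilton's rule: n·r·B > C  ⇒  n > C/(r·B) = 0.545/(0.25·0.353) = 6.176.
The smallest integer exceeding 6.176 is 7.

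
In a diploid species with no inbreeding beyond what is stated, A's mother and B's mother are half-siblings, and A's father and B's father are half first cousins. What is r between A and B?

0.078125

Relatedness sums over independent paths through distinct common ancestors.
A and B are related in two ways: half first cousins through their mothers (r = 1/16) and half second cousins through their fathers (r = 1/64).
r = 1/16 + 1/64 = 5/64 = 0.078125.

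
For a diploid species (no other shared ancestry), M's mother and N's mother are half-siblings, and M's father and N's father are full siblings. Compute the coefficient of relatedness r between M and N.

With two independent routes of shared ancestry, r is the sum of the two contributions.
M and N are related in two ways: half first cousins through their mothers (r = 1/16) and first cousins through their fathers (r = 1/8).
r = 1/16 + 1/8 = 0.1875.

0.1875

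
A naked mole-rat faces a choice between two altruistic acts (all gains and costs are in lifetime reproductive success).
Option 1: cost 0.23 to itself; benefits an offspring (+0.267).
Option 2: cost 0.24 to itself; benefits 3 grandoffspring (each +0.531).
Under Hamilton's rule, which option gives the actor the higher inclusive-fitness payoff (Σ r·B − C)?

Option 2

Option 1: r to an offspring = 0.5.
Option 1: Σ r·B − C = (1·0.5·0.267) − 0.23 = -0.0965.
Option 2: r to a grandoffspring = 0.25.
Option 2: Σ r·B − C = (3·0.25·0.531) − 0.24 = 0.15825.
Option 2 has the higher net inclusive-fitness payoff.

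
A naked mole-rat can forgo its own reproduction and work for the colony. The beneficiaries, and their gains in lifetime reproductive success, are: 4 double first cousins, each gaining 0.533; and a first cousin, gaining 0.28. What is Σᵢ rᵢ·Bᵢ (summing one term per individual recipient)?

0.568

r to a double first cousin = 1/4 (double first cousins share both grandparent pairs — four paths of length 4: r = 4·(1/2)^4 = 1/4).
r to a first cousin = 1/8 (first cousins share one grandparent pair — two paths of length 4: r = 2·(1/2)^4 = 1/8).
Summing one r·B term per recipient: 4·0.25·0.533 + 1·0.125·0.28 = 0.568.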